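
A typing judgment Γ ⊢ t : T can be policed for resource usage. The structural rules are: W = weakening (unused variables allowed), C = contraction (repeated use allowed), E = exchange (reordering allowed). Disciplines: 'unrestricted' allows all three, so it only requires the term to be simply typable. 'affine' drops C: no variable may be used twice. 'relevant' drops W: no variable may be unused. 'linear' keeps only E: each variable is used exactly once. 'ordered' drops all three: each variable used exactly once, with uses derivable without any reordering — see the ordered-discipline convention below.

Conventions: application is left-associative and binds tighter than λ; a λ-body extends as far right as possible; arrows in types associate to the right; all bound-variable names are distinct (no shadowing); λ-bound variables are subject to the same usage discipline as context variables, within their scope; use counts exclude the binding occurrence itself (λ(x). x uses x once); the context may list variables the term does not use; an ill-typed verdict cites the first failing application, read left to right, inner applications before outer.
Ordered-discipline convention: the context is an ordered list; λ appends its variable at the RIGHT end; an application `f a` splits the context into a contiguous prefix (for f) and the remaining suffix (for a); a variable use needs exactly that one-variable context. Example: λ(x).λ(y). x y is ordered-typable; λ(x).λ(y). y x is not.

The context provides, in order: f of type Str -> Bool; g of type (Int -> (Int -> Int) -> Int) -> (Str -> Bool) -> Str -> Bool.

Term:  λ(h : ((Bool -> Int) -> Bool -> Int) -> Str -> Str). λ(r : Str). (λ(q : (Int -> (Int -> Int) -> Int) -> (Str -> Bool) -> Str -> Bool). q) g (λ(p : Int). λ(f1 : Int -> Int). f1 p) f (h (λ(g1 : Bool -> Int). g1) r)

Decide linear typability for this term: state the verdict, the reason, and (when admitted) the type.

yes — each of f, g, h, r, q, p, f1, g1 used exactly once; term : (((Bool -> Int) -> Bool -> Int) -> Str -> Str) -> Str -> Bool
counts: f: 1×, g: 1×, h (λ-bound): 1×, r (λ-bound): 1×, q (λ-bound): 1×, p (λ-bound): 1×, f1 (λ-bound): 1×, g1 (λ-bound): 1×
use order (left to right): q, g, f1, p, f, h, g1, r
typing: the term checks, with type (((Bool -> Int) -> Bool -> Int) -> Str -> Str) -> Str -> Bool
across the five disciplines: ordered ✗ | linear ✓ | affine ✓ | relevant ✓ | unrestricted ✓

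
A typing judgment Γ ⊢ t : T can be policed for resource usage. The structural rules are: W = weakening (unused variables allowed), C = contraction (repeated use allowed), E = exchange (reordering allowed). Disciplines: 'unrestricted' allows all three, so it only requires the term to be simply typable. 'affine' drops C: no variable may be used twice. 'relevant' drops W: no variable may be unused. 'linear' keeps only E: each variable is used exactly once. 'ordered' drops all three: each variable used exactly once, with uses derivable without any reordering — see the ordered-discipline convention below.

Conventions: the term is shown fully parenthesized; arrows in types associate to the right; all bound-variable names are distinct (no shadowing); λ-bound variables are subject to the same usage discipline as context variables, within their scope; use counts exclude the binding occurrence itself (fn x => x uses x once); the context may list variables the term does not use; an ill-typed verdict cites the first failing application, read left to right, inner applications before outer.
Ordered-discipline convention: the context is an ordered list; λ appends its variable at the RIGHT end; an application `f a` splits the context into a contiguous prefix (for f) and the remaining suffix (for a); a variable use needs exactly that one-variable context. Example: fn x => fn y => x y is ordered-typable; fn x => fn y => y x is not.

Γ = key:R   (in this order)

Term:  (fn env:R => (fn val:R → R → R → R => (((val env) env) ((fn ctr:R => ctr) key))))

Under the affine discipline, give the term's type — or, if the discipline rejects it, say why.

not well-typed under affine — env ×2 used more than once (contraction)
counts: key: 1; env (bound): 2; val (bound): 1; ctr (bound): 1
left-to-right use order: val, env, env, ctr, key
typing: the term checks, with type R → (R → R → R → R) → R
per-discipline verdicts: ordered ✗; linear ✗; affine ✗; relevant ✓; unrestricted ✓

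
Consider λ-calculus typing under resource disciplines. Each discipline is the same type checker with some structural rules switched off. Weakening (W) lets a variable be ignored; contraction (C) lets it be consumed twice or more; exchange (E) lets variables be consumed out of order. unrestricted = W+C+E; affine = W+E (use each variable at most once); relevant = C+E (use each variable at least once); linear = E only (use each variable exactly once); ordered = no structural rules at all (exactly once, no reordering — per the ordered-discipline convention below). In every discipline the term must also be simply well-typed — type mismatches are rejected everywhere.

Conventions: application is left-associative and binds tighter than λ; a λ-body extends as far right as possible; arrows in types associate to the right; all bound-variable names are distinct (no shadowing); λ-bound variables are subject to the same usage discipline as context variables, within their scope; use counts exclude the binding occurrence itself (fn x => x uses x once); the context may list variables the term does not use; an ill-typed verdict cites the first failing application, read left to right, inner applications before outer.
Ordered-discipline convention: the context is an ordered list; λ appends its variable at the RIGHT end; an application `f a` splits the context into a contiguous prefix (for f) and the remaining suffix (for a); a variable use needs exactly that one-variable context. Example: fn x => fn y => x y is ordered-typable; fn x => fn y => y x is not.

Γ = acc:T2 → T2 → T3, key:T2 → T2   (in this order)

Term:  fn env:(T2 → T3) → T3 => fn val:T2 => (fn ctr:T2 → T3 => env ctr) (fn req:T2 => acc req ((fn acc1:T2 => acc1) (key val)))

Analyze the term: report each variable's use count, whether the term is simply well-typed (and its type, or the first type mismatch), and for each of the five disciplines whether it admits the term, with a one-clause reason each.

variable uses: acc ×1; key ×1; env [bound] ×1; val [bound] ×1; ctr [bound] ×1; req [bound] ×1; acc1 [bound] ×1
use order (left to right): env, ctr, acc, req, acc1, key, val
typing: well-typed at ((T2 → T3) → T3) → T2 → T3
ordered ✗ (needs exchange: uses follow env, ctr, acc, req, acc1, key, val)
linear ✓ (acc, key, env, val, ctr, req, acc1: one use apiece)
affine ✓ (no duplicate uses among acc, key, env, val, ctr, req, acc1)
relevant ✓ (at least one use each (acc, key, env, val, ctr, req, acc1))
unrestricted ✓ (well-typed at ((T2 → T3) → T3) → T2 → T3; no restrictions here)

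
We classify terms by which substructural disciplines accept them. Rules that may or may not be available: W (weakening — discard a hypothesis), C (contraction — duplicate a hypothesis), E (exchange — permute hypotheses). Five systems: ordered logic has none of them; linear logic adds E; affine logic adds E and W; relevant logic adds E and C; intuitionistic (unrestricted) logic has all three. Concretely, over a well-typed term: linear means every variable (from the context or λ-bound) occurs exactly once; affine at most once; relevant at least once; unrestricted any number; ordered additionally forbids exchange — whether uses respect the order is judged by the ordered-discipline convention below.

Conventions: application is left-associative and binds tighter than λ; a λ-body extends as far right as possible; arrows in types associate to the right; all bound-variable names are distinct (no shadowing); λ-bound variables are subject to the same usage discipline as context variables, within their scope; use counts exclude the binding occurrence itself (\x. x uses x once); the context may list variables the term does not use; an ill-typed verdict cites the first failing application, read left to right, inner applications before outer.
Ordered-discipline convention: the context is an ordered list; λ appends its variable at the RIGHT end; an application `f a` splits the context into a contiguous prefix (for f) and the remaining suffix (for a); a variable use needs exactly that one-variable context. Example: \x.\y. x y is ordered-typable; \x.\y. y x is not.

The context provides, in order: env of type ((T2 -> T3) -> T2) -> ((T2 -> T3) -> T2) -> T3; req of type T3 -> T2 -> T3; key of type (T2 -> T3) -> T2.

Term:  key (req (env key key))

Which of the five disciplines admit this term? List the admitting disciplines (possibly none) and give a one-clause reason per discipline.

admitted by: relevant, unrestricted
use counts: env ×1, req ×1, key ×3
left-to-right use order: key, req, env, key, key
typing: well-typed — term : T2
ordered: ✗, repeated use of key ×3
linear: ✗, repeated use of key ×3
affine: ✗, repeated use of key ×3
relevant: ✓, env, req, key: all used, weakening unneeded
unrestricted: ✓, typability at T2 is all that's needed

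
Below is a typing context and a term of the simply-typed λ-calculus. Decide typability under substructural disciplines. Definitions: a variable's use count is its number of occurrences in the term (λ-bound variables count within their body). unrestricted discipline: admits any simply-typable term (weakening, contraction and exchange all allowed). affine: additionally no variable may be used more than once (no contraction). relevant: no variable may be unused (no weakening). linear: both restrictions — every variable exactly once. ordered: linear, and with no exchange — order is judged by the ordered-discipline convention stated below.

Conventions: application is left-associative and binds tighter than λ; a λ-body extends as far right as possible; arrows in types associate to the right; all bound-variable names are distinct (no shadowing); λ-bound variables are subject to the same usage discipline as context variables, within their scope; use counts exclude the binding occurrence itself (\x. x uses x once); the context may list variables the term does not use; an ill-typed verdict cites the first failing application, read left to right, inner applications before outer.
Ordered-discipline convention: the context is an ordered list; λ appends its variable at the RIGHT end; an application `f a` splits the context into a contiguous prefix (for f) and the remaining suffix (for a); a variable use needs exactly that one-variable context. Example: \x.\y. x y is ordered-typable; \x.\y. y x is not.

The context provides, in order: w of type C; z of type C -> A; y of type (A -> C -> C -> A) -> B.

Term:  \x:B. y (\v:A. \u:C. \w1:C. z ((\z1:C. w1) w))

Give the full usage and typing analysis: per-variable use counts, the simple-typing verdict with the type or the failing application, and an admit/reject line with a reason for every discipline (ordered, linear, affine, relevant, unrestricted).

usage: w ×1; z ×1; y ×1; x [bound] ×0; v [bound] ×0; u [bound] ×0; w1 [bound] ×1; z1 [bound] ×0
uses in reading order: y, z, w1, w
typing: ✓ — B -> B
ordered ✗ (needs weakening: x, v, u, z1 unused)
linear ✗ (needs weakening: x, v, u, z1 unused)
affine ✓ (w, z, y, x, v, u, w1, z1: no repeats, contraction unneeded)
relevant ✗ (needs weakening: x, v, u, z1 unused)
unrestricted ✓ (typability at B -> B is all that's needed)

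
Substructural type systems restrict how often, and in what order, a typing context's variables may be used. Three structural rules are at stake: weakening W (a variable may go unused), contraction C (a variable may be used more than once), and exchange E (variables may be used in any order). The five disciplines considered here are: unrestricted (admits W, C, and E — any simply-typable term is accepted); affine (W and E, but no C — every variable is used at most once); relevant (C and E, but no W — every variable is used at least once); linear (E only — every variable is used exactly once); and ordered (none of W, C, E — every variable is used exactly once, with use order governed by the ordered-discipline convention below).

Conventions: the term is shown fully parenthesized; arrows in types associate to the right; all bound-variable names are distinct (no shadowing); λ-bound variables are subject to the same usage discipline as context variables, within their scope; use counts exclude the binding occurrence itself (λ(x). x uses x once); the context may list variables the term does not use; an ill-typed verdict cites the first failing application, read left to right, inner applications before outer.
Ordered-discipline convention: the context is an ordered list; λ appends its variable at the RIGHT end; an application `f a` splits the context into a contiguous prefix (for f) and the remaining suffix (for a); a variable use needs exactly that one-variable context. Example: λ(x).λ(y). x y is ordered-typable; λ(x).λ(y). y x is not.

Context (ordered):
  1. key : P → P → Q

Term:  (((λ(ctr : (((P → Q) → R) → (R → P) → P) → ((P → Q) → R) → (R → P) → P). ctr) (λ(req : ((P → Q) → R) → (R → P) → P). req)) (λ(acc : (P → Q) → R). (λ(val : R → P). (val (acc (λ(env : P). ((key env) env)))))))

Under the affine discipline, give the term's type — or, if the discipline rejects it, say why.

not well-typed under affine — repeated use of env ×2
use counts: key=1, ctr (bound)=1, req (bound)=1, acc (bound)=1, val (bound)=1, env (bound)=2
uses in reading order: ctr, req, val, acc, key, env, env
typing: ✓ — ((P → Q) → R) → (R → P) → P
summary: ordered ✗ | linear ✗ | affine ✗ | relevant ✓ | unrestricted ✓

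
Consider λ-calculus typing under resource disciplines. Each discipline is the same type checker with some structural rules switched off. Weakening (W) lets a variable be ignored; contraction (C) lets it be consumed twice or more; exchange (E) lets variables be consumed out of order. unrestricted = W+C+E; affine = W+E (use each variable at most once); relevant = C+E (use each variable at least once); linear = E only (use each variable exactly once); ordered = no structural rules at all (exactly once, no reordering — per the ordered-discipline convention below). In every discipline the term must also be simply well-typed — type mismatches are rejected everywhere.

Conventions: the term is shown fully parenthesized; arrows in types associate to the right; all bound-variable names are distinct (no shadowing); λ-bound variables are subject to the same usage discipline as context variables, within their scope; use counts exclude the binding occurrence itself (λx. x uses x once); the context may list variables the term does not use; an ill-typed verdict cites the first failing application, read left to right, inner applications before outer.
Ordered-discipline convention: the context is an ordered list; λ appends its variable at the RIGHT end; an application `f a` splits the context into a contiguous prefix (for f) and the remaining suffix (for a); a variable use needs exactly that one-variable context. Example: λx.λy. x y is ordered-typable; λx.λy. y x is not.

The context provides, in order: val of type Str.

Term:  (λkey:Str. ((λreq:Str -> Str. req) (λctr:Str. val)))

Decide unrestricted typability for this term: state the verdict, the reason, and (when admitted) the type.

yes — well-typed at Str -> Str -> Str; no restrictions here; term : Str -> Str -> Str
variable uses: val=1; key (bound)=0; req (bound)=1; ctr (bound)=0
uses in reading order: req, val
typing: well-typed at Str -> Str -> Str
per-discipline verdicts: ordered ✗, linear ✗, affine ✓, relevant ✗, unrestricted ✓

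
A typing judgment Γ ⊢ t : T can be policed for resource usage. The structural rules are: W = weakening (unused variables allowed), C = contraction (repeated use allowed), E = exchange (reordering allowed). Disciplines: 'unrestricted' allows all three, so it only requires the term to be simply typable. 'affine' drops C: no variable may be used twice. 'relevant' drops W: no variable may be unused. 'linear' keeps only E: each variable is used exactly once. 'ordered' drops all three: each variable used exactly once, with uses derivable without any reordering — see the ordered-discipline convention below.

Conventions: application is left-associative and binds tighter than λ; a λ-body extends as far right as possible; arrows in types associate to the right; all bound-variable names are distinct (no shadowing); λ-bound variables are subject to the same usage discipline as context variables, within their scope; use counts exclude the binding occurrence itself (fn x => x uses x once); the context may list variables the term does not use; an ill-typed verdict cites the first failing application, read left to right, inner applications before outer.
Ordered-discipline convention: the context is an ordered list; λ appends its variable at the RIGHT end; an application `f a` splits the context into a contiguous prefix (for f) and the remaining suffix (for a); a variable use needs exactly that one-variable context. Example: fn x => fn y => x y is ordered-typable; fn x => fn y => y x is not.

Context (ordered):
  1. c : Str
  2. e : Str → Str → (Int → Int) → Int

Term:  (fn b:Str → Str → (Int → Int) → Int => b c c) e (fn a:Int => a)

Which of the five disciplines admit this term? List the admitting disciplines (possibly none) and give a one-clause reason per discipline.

admitted by: relevant, unrestricted
counts: c: 2; e: 1; b [bound]: 1; a [bound]: 1
order of uses: b, c, c, e, a
typing: the term checks, with type Int
ordered ✗ (repeated use of c ×2)
linear ✗ (repeated use of c ×2)
affine ✗ (repeated use of c ×2)
relevant ✓ (at least one use each (c, e, b, a))
unrestricted ✓ (type-checks (Int) and nothing is barred)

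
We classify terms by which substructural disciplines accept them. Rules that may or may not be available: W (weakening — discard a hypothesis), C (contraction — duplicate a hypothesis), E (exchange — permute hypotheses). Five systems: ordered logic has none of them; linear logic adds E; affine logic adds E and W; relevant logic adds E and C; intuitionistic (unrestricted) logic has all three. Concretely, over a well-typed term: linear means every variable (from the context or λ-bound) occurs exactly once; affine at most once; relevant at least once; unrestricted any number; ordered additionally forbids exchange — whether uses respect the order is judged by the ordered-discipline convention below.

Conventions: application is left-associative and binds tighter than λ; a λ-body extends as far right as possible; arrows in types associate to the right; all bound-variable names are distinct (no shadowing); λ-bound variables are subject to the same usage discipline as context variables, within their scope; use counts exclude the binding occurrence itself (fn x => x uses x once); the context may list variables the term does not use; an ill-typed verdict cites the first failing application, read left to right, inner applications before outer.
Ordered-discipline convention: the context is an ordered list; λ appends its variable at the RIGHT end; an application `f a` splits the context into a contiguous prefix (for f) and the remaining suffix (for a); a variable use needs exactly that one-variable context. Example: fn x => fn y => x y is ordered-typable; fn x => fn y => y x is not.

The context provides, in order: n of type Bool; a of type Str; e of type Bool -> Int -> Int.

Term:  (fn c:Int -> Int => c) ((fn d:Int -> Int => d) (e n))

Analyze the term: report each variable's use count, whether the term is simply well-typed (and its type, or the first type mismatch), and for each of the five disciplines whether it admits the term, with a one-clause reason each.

use counts: n: 1×, a: 0×, e: 1×, c (bound): 1×, d (bound): 1×
left-to-right use order: c, d, e, n
typing: ✓ — Int -> Int
ordered: ✗, needs weakening: a unused
linear: ✗, needs weakening: a unused
affine: ✓, at most one use each (n, a, e, c, d)
relevant: ✗, needs weakening: a unused
unrestricted: ✓, well-typed at Int -> Int; no restrictions here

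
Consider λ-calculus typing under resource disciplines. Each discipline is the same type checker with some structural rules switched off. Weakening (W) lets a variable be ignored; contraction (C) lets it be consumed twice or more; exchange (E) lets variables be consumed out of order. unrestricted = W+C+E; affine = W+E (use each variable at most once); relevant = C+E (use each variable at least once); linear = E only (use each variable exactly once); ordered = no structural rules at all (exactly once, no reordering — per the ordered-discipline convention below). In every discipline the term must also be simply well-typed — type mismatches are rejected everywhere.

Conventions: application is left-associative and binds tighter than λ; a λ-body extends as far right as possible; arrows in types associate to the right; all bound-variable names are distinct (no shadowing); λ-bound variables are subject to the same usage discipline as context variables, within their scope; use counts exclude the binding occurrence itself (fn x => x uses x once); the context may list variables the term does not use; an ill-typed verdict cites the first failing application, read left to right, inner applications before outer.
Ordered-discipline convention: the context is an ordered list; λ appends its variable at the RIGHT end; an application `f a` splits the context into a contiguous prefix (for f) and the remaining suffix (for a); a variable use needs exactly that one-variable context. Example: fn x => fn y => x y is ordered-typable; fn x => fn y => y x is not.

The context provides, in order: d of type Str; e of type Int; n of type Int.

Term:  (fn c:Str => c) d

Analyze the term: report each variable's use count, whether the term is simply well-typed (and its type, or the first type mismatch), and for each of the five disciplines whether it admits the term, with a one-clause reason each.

usage: d ×1, e ×0, n ×0, c (λ-bound) ×1
use order (left to right): c, d
typing: well-typed at Str
ordered: ✗, needs weakening: e, n unused
linear: ✗, needs weakening: e, n unused
affine: ✓, none of d, e, n, c used more than once
relevant: ✗, needs weakening: e, n unused
unrestricted: ✓, typability at Str is all that's needed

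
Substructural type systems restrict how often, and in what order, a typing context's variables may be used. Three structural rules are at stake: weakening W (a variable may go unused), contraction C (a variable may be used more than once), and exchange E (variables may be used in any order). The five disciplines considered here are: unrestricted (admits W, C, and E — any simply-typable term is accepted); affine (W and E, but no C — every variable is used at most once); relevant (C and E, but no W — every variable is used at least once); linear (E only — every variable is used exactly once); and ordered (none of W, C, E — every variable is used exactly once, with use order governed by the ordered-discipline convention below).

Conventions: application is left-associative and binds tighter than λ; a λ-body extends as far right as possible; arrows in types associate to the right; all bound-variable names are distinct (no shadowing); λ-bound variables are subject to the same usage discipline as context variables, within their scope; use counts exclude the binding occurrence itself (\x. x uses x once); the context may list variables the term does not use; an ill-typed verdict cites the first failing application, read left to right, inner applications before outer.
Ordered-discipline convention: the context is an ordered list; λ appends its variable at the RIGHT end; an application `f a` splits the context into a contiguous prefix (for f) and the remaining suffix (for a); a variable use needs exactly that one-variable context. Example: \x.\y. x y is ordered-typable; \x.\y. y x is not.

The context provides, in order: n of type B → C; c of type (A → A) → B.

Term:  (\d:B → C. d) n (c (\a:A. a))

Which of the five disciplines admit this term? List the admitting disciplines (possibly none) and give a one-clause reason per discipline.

accepted by: ordered, linear, affine, relevant, unrestricted
counts: n ×1, c ×1, d [bound] ×1, a [bound] ×1
left-to-right use order: d, n, c, a
typing: the term checks, with type C
ordered: ✓, n, c, d, a: once each, no exchange needed
linear: ✓, each of n, c, d, a used exactly once
affine: ✓, n, c, d, a: no repeats, contraction unneeded
relevant: ✓, none of n, c, d, a goes unused
unrestricted: ✓, simply typable at C; W, C, E all held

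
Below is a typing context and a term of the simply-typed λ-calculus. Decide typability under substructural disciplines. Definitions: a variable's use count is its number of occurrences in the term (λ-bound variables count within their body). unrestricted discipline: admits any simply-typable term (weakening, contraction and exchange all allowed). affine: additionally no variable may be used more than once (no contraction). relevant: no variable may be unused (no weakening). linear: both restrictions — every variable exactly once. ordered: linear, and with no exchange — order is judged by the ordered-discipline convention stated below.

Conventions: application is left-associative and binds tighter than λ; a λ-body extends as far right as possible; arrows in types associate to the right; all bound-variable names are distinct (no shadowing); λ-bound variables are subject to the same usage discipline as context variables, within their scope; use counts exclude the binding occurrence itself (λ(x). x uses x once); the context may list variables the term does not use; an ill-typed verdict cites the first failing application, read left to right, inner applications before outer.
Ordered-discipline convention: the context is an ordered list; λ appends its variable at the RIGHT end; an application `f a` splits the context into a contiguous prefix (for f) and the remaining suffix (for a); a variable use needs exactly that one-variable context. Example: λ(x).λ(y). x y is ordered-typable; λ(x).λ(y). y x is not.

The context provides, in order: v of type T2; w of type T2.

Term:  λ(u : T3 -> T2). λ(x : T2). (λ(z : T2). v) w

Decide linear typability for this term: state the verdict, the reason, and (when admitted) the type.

no — u, x, z left unused
variable uses: v=1; w=1; u (bound)=0; x (bound)=0; z (bound)=0
left-to-right use order: v, w
typing: ✓ — (T3 -> T2) -> T2 -> T2
summary: ordered ✗ · linear ✗ · affine ✓ · relevant ✗ · unrestricted ✓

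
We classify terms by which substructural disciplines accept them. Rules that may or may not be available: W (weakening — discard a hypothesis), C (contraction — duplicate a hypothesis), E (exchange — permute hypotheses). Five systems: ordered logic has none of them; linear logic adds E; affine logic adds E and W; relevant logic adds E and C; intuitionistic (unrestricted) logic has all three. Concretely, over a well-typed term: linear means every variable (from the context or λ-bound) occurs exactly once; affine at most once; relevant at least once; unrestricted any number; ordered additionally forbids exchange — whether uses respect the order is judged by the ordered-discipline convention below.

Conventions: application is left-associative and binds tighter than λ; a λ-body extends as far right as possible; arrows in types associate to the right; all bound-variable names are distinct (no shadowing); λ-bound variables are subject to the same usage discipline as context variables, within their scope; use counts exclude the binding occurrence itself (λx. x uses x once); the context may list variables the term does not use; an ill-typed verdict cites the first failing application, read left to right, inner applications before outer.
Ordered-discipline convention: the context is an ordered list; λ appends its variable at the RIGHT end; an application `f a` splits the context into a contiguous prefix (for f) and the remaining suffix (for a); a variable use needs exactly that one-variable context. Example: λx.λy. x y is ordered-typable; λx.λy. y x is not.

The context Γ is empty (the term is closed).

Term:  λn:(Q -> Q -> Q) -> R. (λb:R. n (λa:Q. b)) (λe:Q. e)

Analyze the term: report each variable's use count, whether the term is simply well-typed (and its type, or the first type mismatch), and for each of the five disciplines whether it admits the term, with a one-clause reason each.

variable uses: n (bound): 1, b (bound): 1, a (bound): 0, e (bound): 1
left-to-right use order: n, b, e
typing: ill-typed: a function awaiting Q -> Q -> Q gets Q -> R
ordered: ✗, fails simple typing
linear: ✗, a type mismatch blocks all five
affine: ✗, the type mismatch rejects it
relevant: ✗, not simply typable
unrestricted: ✗, fails simple typing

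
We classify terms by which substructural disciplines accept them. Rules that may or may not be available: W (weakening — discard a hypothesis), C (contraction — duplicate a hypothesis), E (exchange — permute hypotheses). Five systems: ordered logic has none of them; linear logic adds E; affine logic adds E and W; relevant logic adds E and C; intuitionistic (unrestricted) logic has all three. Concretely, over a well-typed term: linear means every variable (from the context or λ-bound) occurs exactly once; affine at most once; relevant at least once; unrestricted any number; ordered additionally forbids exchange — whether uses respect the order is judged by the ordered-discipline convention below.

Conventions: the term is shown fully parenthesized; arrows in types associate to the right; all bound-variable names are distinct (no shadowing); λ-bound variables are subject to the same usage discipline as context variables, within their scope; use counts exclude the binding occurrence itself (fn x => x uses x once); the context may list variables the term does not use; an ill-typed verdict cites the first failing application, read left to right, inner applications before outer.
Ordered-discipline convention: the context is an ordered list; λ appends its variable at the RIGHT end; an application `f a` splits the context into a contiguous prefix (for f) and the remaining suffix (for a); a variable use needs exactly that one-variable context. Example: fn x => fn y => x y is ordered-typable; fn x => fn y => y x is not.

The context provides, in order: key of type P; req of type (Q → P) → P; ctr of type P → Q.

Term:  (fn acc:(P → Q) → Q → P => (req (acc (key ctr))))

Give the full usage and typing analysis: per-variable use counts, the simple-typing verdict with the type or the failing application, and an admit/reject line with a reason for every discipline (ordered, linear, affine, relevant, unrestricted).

counts: key: 1×; req: 1×; ctr: 1×; acc [bound]: 1×
use order (left to right): req, acc, key, ctr
typing: ill-typed: non-arrow in function slot: P
ordered: ✗ — not simply typable
linear: ✗ — fails simple typing
affine: ✗ — a type mismatch blocks all five
relevant: ✗ — the type mismatch rejects it
unrestricted: ✗ — not simply typable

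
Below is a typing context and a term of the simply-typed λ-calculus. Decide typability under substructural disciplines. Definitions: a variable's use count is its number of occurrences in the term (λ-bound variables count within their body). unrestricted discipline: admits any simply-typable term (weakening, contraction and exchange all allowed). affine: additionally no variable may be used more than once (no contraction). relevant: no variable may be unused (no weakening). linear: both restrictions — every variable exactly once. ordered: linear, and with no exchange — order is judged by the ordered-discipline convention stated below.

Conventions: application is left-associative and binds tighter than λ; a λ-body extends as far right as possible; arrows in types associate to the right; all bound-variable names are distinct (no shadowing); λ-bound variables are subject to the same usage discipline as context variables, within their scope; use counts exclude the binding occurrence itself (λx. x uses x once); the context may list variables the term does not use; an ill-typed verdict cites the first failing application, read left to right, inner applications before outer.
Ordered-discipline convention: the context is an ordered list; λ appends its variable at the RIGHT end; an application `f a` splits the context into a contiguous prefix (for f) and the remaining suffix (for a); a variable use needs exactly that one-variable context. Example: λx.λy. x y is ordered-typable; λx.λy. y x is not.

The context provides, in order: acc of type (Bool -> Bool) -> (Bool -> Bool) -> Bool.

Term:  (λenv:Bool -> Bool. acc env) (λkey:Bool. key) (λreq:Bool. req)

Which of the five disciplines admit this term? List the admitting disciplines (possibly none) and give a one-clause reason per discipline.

admitting disciplines: ordered, linear, affine, relevant, unrestricted
variable uses: acc ×1, env (bound) ×1, key (bound) ×1, req (bound) ×1
left-to-right use order: acc, env, key, req
typing: the term checks, with type Bool
ordered: ✓ — one use each (acc, env, key, req); ordered split holds
linear: ✓ — exactly-once usage across acc, env, key, req
affine: ✓ — acc, env, key, req: no repeats, contraction unneeded
relevant: ✓ — at least one use each (acc, env, key, req)
unrestricted: ✓ — typability at Bool is all that's needed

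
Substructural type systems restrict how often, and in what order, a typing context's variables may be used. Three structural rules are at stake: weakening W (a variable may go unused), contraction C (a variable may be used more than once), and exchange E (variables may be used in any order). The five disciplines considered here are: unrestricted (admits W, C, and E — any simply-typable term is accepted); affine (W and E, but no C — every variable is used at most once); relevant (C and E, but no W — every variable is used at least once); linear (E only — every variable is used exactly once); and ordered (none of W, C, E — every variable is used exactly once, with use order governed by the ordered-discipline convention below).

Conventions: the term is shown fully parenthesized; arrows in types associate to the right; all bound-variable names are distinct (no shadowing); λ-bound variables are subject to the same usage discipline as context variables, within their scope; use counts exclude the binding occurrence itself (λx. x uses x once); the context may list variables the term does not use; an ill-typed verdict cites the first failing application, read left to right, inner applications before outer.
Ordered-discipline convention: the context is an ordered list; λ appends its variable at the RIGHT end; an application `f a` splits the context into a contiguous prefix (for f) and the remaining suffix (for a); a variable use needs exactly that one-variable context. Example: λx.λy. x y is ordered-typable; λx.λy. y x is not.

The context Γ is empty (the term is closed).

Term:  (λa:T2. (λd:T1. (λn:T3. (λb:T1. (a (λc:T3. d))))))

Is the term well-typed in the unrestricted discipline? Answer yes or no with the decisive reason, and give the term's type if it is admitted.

no — a type mismatch blocks all five
usage: a [bound]=1, d [bound]=1, n [bound]=0, b [bound]=0, c [bound]=0
order of uses: a, d
typing: ill-typed: non-arrow in function slot: T2
per-discipline verdicts: ordered ✗; linear ✗; affine ✗; relevant ✗; unrestricted ✗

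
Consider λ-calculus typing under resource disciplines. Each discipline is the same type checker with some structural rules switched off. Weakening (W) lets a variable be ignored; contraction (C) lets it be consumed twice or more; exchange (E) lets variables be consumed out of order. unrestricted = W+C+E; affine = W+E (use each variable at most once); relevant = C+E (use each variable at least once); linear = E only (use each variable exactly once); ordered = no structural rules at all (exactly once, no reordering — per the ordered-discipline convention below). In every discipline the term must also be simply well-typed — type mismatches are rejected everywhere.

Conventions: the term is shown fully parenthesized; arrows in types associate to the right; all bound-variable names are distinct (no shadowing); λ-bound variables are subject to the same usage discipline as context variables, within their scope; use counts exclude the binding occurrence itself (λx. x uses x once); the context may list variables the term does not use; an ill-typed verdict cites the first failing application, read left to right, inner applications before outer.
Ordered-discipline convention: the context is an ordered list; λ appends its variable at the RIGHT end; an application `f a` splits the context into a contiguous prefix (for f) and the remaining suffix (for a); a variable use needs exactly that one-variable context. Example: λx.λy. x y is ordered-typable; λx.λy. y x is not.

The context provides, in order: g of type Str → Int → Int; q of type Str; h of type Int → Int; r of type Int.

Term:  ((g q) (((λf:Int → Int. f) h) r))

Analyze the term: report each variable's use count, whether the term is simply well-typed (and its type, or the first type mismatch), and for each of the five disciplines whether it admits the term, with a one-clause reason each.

counts: g: 1×, q: 1×, h: 1×, r: 1×, f [bound]: 1×
left-to-right use order: g, q, f, h, r
typing: well-typed at Int
ordered: ✓ — single-use (g, q, h, r, f), ordered derivation ok
linear: ✓ — g, q, h, r, f: one use apiece
affine: ✓ — at most one use each (g, q, h, r, f)
relevant: ✓ — at least one use each (g, q, h, r, f)
unrestricted: ✓ — typability at Int is all that's needed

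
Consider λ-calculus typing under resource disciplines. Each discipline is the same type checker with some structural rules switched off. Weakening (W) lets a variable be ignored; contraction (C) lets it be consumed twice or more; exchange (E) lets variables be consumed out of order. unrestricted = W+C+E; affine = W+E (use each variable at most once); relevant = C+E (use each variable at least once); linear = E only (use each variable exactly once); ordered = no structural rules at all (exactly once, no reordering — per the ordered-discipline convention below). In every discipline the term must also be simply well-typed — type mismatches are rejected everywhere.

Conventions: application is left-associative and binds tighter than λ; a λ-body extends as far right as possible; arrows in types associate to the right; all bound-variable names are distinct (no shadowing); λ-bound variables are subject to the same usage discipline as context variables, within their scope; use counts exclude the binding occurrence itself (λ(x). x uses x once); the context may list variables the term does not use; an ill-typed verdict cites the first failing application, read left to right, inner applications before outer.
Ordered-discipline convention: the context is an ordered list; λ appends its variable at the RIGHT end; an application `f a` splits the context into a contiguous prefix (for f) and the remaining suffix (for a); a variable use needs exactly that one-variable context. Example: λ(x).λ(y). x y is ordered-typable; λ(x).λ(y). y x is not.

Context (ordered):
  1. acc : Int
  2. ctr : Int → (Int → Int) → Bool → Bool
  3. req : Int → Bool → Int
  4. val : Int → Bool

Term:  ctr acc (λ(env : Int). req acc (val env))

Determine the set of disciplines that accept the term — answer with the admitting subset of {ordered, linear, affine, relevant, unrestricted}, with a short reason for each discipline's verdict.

admitted in: relevant, unrestricted
usage: acc ×2, ctr ×1, req ×1, val ×1, env (bound) ×1
order of uses: ctr, acc, req, acc, val, env
typing: well-typed at Bool → Bool
ordered: ✗ — needs contraction — acc ×2
linear: ✗ — needs contraction — acc ×2
affine: ✗ — needs contraction — acc ×2
relevant: ✓ — every one of acc, ctr, req, val, env appears
unrestricted: ✓ — well-typed at Bool → Bool; no restrictions here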